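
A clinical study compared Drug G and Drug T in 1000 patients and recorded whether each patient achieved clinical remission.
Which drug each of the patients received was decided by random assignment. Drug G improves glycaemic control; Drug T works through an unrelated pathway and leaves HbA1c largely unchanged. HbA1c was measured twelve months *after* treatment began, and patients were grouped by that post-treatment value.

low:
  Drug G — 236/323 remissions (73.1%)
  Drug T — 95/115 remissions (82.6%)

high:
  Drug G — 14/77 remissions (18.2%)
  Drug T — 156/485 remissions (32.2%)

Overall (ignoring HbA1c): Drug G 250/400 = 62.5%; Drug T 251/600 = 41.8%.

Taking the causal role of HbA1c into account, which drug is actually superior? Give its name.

The stratified and pooled comparisons disagree (Drug T wins within each HbA1c; Drug G wins overall), so the answer turns on the causal role of HbA1c.
HbA1c here is a post-treatment variable shaped by the drug; conditioning on it would introduce bias rather than remove it. The overall comparison is the causal one.
Pooled: Drug G 62.5% vs Drug T 41.8%; Drug G is higher overall.

Drug G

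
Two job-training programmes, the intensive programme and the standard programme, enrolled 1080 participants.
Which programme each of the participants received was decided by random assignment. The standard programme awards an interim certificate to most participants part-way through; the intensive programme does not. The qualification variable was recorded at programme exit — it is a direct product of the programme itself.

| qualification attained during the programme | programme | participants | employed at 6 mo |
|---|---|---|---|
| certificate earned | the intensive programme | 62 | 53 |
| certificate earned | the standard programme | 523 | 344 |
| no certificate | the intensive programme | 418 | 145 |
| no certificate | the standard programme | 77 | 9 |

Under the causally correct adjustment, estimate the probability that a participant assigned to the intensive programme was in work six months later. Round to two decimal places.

The distribution of qualification attained during the programme is itself part of what the programme does — it is an intermediate outcome. Holding it fixed would remove that part of the effect; the total effect is the pooled difference.
So P(outcome | do(the intensive programme)) is just the pooled rate for the intensive programme: 198/480 = 0.412.

0.41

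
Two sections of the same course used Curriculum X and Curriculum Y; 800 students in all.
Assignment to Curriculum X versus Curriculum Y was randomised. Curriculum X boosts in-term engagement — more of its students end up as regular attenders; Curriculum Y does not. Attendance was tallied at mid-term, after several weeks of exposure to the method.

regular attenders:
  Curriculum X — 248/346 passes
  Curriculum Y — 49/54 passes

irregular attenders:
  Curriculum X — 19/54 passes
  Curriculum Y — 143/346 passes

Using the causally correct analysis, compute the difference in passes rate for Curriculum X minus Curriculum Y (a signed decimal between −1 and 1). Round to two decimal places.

The mid-term attendance-specific comparison favours Curriculum Y throughout, but the pooled figures favour Curriculum X. The question is whether to condition on mid-term attendance.
Stratifying would compare teaching methods among students the teaching methods themselves sorted into mid-term attendance groups — a form of selection on an intermediate. The unconditioned pooled rates give the total causal effect.
The causal difference is the pooled difference: 0.667 − 0.480 = +0.188.

+0.19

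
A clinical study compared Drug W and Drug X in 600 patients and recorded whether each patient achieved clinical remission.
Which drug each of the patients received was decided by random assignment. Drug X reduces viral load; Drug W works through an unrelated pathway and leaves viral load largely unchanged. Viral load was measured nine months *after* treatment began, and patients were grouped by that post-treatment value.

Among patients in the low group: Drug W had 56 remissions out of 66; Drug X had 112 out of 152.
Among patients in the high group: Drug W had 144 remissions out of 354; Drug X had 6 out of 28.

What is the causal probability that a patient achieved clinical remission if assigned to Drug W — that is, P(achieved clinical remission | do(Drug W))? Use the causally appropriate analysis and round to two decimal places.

0.48

Within every viral load level Drug W has the higher rate, yet pooled Drug X does — Simpson's reversal.
Viral load is recorded after the drug and is itself shifted by it — it sits on the causal path from drug to outcome. Conditioning on a mediator would strip out part of the effect we want; the pooled comparison gives the total causal effect.
So P(outcome | do(Drug W)) is just the pooled rate for Drug W: 200/420 = 0.476.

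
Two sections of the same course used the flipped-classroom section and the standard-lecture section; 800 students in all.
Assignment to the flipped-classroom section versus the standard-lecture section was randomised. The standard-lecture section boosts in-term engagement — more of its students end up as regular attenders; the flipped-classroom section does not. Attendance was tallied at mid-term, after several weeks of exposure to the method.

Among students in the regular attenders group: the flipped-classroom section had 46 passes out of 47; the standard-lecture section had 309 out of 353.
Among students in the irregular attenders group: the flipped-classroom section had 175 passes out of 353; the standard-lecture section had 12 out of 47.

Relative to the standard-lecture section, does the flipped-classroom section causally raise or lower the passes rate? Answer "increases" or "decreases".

the flipped-classroom section is higher inside every mid-term attendance stratum but the standard-lecture section is higher in aggregate. Whether to stratify depends on how mid-term attendance relates to the teaching method.
Mid-term attendance is downstream of the teaching method. One should not condition on a consequence of treatment, so the overall rates are the right comparison.
Pooled: the flipped-classroom section 55.2% vs the standard-lecture section 80.2%; the standard-lecture section is higher overall.

decreases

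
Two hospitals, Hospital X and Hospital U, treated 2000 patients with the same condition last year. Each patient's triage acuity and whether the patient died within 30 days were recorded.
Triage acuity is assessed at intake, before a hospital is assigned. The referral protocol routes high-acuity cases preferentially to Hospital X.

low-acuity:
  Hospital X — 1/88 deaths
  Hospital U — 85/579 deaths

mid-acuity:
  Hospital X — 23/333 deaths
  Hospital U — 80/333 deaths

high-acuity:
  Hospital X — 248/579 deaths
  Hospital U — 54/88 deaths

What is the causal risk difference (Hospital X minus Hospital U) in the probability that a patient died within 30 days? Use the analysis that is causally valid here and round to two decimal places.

-0.16

The imbalance in triage acuity arose from how patients were allocated, not from anything the hospital did; and triage acuity independently affects the outcome. The pooled gap is confounded — condition on triage acuity.
Adjusting over the population distribution of triage acuity: 0.334·(0.011−0.147) + 0.333·(0.069−0.240) + 0.334·(0.428−0.614) = -0.164.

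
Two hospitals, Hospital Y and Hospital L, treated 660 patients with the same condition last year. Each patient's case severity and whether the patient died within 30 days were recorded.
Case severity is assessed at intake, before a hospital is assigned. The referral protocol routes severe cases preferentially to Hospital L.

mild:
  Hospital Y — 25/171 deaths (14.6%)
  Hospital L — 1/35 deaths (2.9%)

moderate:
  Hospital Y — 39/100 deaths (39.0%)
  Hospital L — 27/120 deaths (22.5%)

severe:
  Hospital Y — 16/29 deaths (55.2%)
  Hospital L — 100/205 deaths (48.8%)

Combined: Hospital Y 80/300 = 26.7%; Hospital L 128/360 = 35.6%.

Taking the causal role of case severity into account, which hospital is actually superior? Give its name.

Since case severity is a pre-existing factor (not a product of the hospital) and it affects the outcome on its own, it is a confounder. The stratified rates, not the pooled rate, identify the causal effect.
Within each level — mild: 14.6% vs 2.9%; moderate: 39.0% vs 22.5%; severe: 55.2% vs 48.8% — Hospital L is lower every time.

Hospital L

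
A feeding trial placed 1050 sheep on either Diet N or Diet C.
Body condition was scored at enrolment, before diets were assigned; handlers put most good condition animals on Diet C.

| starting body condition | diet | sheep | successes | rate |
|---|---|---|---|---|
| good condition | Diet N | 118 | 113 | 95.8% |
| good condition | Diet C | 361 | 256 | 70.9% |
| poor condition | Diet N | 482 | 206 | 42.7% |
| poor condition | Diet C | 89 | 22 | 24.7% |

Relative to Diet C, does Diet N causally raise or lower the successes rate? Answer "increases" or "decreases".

The stratified and pooled comparisons disagree (Diet N wins within each starting body condition; Diet C wins overall), so the answer turns on the causal role of starting body condition.
Nothing the diet does changes starting body condition; the imbalance is an allocation artefact. With starting body condition also predicting the outcome, the pooled figure is confounded, and the within-stratum comparison is the causal one.
Within each level — good condition: 95.8% vs 70.9%; poor condition: 42.7% vs 24.7% — Diet N is higher every time.

increases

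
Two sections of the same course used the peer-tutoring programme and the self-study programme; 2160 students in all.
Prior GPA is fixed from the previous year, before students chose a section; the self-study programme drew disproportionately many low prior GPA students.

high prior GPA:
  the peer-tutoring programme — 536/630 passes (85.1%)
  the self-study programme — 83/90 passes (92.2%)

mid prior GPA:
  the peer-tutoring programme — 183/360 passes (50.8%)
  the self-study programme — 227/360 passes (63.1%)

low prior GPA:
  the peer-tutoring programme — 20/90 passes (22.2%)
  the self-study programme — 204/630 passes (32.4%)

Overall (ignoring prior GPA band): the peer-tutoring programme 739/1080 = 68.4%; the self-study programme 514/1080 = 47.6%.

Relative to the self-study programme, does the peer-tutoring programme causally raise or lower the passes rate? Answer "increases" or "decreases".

decreases

The stratified and pooled comparisons disagree (the self-study programme wins within each prior GPA band; the peer-tutoring programme wins overall), so the answer turns on the causal role of prior GPA band.
Prior GPA band differs across teaching methods for reasons unrelated to any effect of the teaching method itself, and it separately predicts the outcome — a classic confounder. We must compare within prior GPA band levels.
Within each level — high prior GPA: 85.1% vs 92.2%; mid prior GPA: 50.8% vs 63.1%; low prior GPA: 22.2% vs 32.4% — the self-study programme is higher every time.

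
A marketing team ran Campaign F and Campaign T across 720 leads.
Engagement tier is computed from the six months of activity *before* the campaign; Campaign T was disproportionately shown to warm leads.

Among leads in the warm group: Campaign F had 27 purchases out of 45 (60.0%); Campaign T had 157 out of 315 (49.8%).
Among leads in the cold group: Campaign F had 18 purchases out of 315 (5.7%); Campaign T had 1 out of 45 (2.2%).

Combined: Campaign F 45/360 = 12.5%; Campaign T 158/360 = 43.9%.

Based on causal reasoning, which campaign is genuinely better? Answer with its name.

Campaign F

Campaign F is higher inside every engagement tier stratum but Campaign T is higher in aggregate. Whether to stratify depends on how engagement tier relates to the campaign.
Since engagement tier is a pre-existing factor (not a product of the campaign) and it affects the outcome on its own, it is a confounder. The stratified rates, not the pooled rate, identify the causal effect.
Within each level — warm: 60.0% vs 49.8%; cold: 5.7% vs 2.2% — Campaign F is higher every time.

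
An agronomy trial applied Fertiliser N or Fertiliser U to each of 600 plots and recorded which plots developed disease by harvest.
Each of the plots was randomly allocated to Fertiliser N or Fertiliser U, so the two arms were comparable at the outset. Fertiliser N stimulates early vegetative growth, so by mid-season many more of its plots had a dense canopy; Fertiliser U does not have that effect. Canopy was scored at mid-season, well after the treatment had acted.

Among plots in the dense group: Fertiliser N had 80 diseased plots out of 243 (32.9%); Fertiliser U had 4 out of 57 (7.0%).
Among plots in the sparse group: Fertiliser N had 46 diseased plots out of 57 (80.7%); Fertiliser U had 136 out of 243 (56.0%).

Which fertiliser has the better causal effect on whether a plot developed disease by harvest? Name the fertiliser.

Fertiliser U is lower inside every mid-season canopy stratum but Fertiliser N is lower in aggregate. Whether to stratify depends on how mid-season canopy relates to the fertiliser.
Mid-season canopy is recorded after the fertiliser and is itself shifted by it — it sits on the causal path from fertiliser to outcome. Conditioning on a mediator would strip out part of the effect we want; the pooled comparison gives the total causal effect.
Pooled: Fertiliser N 42.0% vs Fertiliser U 46.7%; Fertiliser N is lower overall.

Fertiliser N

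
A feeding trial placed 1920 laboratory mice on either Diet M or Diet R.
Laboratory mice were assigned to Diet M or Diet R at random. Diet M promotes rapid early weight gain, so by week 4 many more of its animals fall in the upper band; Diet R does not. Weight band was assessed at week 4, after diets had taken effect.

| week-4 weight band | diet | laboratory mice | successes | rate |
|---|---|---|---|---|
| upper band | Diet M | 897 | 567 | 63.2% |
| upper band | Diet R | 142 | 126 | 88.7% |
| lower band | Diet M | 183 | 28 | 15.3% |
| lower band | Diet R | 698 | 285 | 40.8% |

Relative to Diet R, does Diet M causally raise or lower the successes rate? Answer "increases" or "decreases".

The stratified and pooled comparisons disagree (Diet R wins within each week-4 weight band; Diet M wins overall), so the answer turns on the causal role of week-4 weight band.
Week-4 weight band is downstream of the diet. One should not condition on a consequence of treatment, so the overall rates are the right comparison.
Pooled: Diet M 55.1% vs Diet R 48.9%; Diet M is higher overall.

increases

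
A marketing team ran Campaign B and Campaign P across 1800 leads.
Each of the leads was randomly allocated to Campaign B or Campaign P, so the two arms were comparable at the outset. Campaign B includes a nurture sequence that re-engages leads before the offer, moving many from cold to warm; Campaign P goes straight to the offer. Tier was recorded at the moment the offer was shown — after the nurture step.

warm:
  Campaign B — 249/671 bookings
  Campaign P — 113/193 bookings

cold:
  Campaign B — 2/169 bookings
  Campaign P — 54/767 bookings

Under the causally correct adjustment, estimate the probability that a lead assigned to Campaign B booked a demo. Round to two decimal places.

Engagement tier is recorded after the campaign and is itself shifted by it — it sits on the causal path from campaign to outcome. Conditioning on a mediator would strip out part of the effect we want; the pooled comparison gives the total causal effect.
So P(outcome | do(Campaign B)) is just the pooled rate for Campaign B: 251/840 = 0.299.

0.30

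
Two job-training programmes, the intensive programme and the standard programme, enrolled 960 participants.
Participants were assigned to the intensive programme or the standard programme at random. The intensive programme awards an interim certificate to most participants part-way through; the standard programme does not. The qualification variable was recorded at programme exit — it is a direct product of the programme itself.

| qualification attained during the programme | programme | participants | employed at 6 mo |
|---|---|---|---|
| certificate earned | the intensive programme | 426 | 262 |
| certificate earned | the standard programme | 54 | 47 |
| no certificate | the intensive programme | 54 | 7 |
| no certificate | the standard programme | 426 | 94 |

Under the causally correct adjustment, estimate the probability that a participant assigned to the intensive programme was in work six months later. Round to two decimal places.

0.56

Because the programme influences qualification attained during the programme, qualification attained during the programme is a post-treatment mediator, not a confounder. Stratifying on it would bias the estimate; the causal effect is the crude pooled difference.
So P(outcome | do(the intensive programme)) is just the pooled rate for the intensive programme: 269/480 = 0.560.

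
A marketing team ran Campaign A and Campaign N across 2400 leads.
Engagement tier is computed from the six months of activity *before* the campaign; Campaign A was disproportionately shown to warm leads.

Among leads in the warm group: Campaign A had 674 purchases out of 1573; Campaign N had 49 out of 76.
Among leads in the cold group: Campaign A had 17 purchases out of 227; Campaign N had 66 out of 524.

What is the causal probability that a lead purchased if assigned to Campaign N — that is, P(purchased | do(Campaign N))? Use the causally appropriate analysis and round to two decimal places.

0.48

The stratified and pooled comparisons disagree (Campaign N wins within each engagement tier; Campaign A wins overall), so the answer turns on the causal role of engagement tier.
Nothing the campaign does changes engagement tier; the imbalance is an allocation artefact. With engagement tier also predicting the outcome, the pooled figure is confounded, and the within-stratum comparison is the causal one.
Standardising Campaign N to the population engagement tier mix: 0.687·49/76 + 0.313·66/524 = 0.482.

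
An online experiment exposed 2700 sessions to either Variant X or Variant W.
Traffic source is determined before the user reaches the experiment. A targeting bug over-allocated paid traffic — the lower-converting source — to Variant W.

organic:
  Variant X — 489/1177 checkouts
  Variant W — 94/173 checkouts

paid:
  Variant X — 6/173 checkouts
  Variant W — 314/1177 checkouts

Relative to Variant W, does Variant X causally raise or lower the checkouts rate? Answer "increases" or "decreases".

decreases

Variant W is higher inside every traffic source stratum but Variant X is higher in aggregate. Whether to stratify depends on how traffic source relates to the variant.
Here traffic source is a common cause — it drives both which variant a case falls under and the outcome. The crude comparison mixes populations; the stratum-specific rates are the causally relevant ones.
Within each level — organic: 41.5% vs 54.3%; paid: 3.5% vs 26.7% — Variant W is higher every time.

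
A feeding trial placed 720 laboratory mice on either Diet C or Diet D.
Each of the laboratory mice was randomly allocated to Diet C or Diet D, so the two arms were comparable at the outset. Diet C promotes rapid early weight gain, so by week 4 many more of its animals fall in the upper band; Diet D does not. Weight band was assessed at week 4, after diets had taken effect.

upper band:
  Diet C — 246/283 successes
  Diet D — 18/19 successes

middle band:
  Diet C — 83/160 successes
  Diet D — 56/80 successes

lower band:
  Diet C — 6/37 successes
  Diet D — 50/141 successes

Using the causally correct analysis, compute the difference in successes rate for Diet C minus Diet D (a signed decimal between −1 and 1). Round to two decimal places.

+0.18

Because the diet influences week-4 weight band, week-4 weight band is a post-treatment mediator, not a confounder. Stratifying on it would bias the estimate; the causal effect is the crude pooled difference.
The causal difference is the pooled difference: 0.698 − 0.517 = +0.181.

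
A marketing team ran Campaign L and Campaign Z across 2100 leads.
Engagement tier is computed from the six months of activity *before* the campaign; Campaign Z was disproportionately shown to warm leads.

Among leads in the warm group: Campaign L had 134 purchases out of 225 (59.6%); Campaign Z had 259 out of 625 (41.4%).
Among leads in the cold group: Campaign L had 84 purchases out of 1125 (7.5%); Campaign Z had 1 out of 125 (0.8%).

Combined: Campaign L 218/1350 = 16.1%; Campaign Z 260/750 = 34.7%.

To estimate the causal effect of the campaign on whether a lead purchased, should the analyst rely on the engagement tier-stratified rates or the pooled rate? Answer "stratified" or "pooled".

stratified

Engagement tier is set before the campaign has any effect — it is not caused by the campaign — and it independently drives the outcome. That makes it a confounder, so the causal comparison is within engagement tier levels.
Within each level — warm: 59.6% vs 41.4%; cold: 7.5% vs 0.8% — Campaign L is higher every time.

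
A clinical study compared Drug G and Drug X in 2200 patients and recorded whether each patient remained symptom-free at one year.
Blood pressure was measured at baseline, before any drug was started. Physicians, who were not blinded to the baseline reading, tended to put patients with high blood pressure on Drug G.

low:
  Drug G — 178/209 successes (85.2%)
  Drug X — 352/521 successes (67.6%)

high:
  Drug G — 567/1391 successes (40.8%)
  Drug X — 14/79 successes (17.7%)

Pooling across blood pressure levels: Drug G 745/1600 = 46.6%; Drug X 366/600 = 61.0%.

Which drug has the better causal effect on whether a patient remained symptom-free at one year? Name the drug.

The blood pressure-specific comparison favours Drug G throughout, but the pooled figures favour Drug X. The question is whether to condition on blood pressure.
The imbalance in blood pressure arose from how patients were allocated, not from anything the drug did; and blood pressure independently affects the outcome. The pooled gap is confounded — condition on blood pressure.
Within each level — low: 85.2% vs 67.6%; high: 40.8% vs 17.7% — Drug G is higher every time.

Drug G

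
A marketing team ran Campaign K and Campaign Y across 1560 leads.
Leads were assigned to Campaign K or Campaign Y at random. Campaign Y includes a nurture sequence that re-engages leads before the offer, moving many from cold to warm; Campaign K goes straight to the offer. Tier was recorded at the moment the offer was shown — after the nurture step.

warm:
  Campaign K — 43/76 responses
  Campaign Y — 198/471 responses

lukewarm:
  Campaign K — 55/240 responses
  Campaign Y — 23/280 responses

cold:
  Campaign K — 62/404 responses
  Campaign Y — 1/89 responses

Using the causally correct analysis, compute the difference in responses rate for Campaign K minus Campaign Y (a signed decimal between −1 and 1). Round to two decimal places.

-0.04

Campaign K is higher inside every engagement tier stratum but Campaign Y is higher in aggregate. Whether to stratify depends on how engagement tier relates to the campaign.
Stratifying would compare campaigns among leads the campaigns themselves sorted into engagement tier groups — a form of selection on an intermediate. The unconditioned pooled rates give the total causal effect.
The causal difference is the pooled difference: 0.222 − 0.264 = -0.042.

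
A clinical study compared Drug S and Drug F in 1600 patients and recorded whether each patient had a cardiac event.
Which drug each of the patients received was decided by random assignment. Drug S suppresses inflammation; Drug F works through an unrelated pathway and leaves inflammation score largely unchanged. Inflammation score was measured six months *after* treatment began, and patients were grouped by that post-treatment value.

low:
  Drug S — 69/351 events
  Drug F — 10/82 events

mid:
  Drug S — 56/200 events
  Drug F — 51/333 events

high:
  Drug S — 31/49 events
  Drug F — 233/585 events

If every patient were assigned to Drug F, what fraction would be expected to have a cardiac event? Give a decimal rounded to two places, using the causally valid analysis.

The stratified and pooled comparisons disagree (Drug F wins within each inflammation score; Drug S wins overall), so the answer turns on the causal role of inflammation score.
Inflammation score is recorded after the drug and is itself shifted by it — it sits on the causal path from drug to outcome. Conditioning on a mediator would strip out part of the effect we want; the pooled comparison gives the total causal effect.
So P(outcome | do(Drug F)) is just the pooled rate for Drug F: 294/1000 = 0.294.

0.29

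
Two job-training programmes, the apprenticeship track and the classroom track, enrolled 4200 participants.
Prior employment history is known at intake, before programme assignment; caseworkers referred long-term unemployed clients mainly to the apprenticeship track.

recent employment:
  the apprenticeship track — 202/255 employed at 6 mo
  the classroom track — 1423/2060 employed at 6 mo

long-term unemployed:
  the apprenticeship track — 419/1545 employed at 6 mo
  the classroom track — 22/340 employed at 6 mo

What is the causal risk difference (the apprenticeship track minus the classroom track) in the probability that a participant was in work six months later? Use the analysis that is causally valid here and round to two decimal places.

+0.15

Within every prior employment history level the apprenticeship track has the higher rate, yet pooled the classroom track does — Simpson's reversal.
The imbalance in prior employment history arose from how participants were allocated, not from anything the programme did; and prior employment history independently affects the outcome. The pooled gap is confounded — condition on prior employment history.
Adjusting over the population distribution of prior employment history: 0.551·(0.792−0.691) + 0.449·(0.271−0.065) = +0.149.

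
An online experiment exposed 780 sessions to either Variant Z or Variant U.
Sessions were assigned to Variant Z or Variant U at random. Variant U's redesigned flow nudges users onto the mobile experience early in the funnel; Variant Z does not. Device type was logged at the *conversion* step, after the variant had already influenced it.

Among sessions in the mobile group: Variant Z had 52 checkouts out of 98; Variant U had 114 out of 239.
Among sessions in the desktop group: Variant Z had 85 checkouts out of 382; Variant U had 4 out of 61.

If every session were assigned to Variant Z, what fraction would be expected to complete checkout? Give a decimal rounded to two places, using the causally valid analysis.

Device type is recorded after the variant and is itself shifted by it — it sits on the causal path from variant to outcome. Conditioning on a mediator would strip out part of the effect we want; the pooled comparison gives the total causal effect.
So P(outcome | do(Variant Z)) is just the pooled rate for Variant Z: 137/480 = 0.285.

0.29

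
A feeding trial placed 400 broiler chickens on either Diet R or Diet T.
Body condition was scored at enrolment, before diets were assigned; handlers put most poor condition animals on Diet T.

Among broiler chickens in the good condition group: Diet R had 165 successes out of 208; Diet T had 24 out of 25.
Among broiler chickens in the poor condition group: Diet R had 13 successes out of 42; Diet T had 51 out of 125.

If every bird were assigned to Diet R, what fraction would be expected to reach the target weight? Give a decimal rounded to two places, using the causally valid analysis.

Starting body condition satisfies the back-door criterion: it is not a descendant of the diet, and it blocks the spurious path from diet to outcome. Adjusting for it (i.e., using the within-starting body condition rates) gives the causal effect.
Standardising Diet R to the population starting body condition mix: 0.583·165/208 + 0.417·13/42 = 0.591.

0.59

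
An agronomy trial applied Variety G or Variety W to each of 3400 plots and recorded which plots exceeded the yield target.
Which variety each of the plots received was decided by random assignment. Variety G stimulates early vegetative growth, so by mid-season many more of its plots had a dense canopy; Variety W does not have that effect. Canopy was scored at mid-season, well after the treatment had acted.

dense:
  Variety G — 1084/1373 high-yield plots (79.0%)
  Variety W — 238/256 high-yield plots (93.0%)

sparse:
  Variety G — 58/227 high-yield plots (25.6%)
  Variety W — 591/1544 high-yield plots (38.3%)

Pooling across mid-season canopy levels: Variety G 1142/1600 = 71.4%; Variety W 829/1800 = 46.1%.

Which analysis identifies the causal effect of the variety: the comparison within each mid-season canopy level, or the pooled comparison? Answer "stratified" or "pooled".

The stratified and pooled comparisons disagree (Variety W wins within each mid-season canopy; Variety G wins overall), so the answer turns on the causal role of mid-season canopy.
The distribution of mid-season canopy is itself part of what the variety does — it is an intermediate outcome. Holding it fixed would remove that part of the effect; the total effect is the pooled difference.
Pooled: Variety G 71.4% vs Variety W 46.1%; Variety G is higher overall.

pooled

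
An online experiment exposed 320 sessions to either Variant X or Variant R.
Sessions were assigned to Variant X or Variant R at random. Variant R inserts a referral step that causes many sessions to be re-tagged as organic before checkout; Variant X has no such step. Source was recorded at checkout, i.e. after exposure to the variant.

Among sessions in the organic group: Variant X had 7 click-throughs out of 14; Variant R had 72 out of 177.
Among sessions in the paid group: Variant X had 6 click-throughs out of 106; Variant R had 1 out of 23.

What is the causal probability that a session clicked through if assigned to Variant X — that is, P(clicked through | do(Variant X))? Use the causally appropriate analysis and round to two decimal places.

0.11

Because the variant influences traffic source, traffic source is a post-treatment mediator, not a confounder. Stratifying on it would bias the estimate; the causal effect is the crude pooled difference.
So P(outcome | do(Variant X)) is just the pooled rate for Variant X: 13/120 = 0.108.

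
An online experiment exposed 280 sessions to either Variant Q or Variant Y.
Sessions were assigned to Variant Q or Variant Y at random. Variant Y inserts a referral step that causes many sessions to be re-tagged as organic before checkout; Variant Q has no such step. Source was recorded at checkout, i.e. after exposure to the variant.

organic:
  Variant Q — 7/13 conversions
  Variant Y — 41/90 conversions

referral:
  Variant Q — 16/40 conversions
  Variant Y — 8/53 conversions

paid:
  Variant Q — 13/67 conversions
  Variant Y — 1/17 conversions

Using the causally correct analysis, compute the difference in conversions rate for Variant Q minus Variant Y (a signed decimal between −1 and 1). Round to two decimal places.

The traffic source-specific comparison favours Variant Q throughout, but the pooled figures favour Variant Y. The question is whether to condition on traffic source.
Because the variant influences traffic source, traffic source is a post-treatment mediator, not a confounder. Stratifying on it would bias the estimate; the causal effect is the crude pooled difference.
The causal difference is the pooled difference: 0.300 − 0.312 = -0.013.

-0.01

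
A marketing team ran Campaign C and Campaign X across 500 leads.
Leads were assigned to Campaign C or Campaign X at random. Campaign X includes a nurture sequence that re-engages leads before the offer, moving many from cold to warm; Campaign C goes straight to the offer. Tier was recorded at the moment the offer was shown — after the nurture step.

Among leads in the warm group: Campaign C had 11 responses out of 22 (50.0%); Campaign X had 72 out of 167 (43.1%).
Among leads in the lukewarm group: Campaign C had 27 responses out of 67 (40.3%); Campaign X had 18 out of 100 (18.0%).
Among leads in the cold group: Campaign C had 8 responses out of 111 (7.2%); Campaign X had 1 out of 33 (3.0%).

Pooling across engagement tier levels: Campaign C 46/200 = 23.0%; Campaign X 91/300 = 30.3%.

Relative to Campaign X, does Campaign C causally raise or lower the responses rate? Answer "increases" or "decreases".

Engagement tier here is a post-treatment variable shaped by the campaign; conditioning on it would introduce bias rather than remove it. The overall comparison is the causal one.
Pooled: Campaign C 23.0% vs Campaign X 30.3%; Campaign X is higher overall.

decreases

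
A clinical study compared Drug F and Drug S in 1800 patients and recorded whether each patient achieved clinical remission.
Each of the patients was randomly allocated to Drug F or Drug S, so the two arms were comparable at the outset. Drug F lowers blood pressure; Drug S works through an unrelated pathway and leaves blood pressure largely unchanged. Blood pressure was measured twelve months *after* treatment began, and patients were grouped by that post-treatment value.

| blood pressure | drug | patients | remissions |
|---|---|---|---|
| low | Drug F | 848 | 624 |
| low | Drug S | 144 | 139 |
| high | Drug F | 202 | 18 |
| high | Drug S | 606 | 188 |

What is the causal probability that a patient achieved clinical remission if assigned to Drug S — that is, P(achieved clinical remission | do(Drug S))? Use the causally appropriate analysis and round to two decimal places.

0.44

The blood pressure-specific comparison favours Drug S throughout, but the pooled figures favour Drug F. The question is whether to condition on blood pressure.
Blood pressure is downstream of the drug. One should not condition on a consequence of treatment, so the overall rates are the right comparison.
So P(outcome | do(Drug S)) is just the pooled rate for Drug S: 327/750 = 0.436.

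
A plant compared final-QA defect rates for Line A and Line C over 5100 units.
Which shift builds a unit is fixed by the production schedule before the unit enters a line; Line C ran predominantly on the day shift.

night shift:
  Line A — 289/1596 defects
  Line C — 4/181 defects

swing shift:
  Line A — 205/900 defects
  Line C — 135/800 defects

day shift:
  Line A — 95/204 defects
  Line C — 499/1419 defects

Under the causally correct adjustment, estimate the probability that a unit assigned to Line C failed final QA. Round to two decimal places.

0.18

Nothing the line does changes shift; the imbalance is an allocation artefact. With shift also predicting the outcome, the pooled figure is confounded, and the within-stratum comparison is the causal one.
Standardising Line C to the population shift mix: 0.348·4/181 + 0.333·135/800 + 0.318·499/1419 = 0.176.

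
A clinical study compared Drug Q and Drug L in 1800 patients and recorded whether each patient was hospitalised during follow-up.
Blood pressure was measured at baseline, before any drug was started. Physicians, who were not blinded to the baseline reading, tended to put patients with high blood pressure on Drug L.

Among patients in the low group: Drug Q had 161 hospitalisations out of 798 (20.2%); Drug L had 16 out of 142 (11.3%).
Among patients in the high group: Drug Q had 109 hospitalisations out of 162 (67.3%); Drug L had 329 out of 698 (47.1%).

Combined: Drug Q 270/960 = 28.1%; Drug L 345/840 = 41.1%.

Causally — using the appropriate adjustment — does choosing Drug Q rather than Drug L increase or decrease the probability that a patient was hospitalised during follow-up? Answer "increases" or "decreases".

increases

Within every blood pressure level Drug L has the lower rate, yet pooled Drug Q does — Simpson's reversal.
Since blood pressure is a pre-existing factor (not a product of the drug) and it affects the outcome on its own, it is a confounder. The stratified rates, not the pooled rate, identify the causal effect.
Within each level — low: 20.2% vs 11.3%; high: 67.3% vs 47.1% — Drug L is lower every time.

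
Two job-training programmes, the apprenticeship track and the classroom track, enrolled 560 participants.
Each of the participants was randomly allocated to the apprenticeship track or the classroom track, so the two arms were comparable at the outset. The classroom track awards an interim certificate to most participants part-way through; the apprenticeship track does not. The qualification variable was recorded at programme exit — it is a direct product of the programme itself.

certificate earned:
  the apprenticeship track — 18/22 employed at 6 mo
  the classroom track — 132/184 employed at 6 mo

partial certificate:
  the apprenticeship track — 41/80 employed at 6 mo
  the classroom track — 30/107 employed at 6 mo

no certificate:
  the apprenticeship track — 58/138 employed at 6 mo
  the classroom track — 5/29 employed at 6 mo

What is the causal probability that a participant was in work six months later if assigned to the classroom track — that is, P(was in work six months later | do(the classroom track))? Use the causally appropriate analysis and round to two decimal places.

Stratifying would compare programmes among participants the programmes themselves sorted into qualification attained during the programme groups — a form of selection on an intermediate. The unconditioned pooled rates give the total causal effect.
So P(outcome | do(the classroom track)) is just the pooled rate for the classroom track: 167/320 = 0.522.

0.52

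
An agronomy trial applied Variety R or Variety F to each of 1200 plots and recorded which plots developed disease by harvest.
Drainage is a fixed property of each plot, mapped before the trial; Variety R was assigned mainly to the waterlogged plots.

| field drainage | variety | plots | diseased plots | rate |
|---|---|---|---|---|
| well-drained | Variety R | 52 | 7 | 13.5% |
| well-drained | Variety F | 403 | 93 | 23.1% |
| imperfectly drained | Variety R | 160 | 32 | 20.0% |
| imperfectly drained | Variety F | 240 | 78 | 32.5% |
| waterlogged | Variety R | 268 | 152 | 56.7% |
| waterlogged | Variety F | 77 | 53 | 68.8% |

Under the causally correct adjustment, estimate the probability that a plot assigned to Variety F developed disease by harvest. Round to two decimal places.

Field drainage is set before the variety has any effect — it is not caused by the variety — and it independently drives the outcome. That makes it a confounder, so the causal comparison is within field drainage levels.
Standardising Variety F to the population field drainage mix: 0.379·93/403 + 0.333·78/240 + 0.287·53/77 = 0.394.

0.39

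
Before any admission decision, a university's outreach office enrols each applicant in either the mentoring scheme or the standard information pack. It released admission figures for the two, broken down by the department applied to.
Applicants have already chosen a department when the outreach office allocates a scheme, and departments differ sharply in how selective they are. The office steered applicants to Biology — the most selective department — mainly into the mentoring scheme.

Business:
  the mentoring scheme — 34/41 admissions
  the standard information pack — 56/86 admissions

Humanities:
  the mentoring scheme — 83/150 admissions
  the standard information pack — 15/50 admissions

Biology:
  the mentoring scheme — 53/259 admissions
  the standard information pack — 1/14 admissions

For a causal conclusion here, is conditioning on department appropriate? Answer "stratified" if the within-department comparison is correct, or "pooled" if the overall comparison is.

stratified

Department satisfies the back-door criterion: it is not a descendant of the outreach scheme, and it blocks the spurious path from outreach scheme to outcome. Adjusting for it (i.e., using the within-department rates) gives the causal effect.
Within each level — Business: 82.9% vs 65.1%; Humanities: 55.3% vs 30.0%; Biology: 20.5% vs 7.1% — the mentoring scheme is higher every time.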